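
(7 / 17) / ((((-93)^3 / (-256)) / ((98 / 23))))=175616 / 314503587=0.00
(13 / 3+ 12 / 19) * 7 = 1981 / 57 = 34.75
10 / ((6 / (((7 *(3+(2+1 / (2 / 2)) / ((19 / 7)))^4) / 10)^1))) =43184232 / 130321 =331.37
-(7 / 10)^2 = -49 / 100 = -0.49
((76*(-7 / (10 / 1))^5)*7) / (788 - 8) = -2235331 / 19500000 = -0.11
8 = 8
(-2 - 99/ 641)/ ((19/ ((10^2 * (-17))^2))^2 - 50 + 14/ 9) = 103808250900000000/ 2334211499597917391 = 0.04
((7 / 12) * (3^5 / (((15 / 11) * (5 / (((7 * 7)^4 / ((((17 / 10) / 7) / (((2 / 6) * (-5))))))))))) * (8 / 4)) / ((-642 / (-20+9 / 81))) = -556193765281 / 10914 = -50961495.81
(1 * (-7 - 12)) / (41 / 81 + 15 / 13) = -1053 / 92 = -11.45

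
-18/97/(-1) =18/97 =0.19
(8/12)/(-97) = -2/291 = -0.01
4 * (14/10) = 28/5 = 5.60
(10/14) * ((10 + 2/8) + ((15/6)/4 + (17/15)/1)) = 1441/168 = 8.58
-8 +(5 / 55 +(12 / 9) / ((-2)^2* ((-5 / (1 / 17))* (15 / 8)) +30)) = -317203 / 40095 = -7.91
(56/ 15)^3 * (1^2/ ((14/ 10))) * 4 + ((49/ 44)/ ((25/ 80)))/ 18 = 1105342/ 7425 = 148.87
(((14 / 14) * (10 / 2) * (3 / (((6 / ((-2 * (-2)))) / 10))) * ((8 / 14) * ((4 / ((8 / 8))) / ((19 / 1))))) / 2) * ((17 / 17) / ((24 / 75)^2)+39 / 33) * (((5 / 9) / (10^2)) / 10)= 367 / 10032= 0.04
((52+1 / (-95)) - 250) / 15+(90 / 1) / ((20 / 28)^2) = 232559 / 1425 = 163.20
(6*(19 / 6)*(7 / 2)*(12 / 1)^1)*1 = 798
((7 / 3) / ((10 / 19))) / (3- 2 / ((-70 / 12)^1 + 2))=3059 / 2430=1.26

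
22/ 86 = 11/ 43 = 0.26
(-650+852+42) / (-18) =-122 / 9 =-13.56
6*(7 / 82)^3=1029 / 275684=0.00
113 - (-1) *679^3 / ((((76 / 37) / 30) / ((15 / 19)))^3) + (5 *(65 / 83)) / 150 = 479899676052.47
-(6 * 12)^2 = -5184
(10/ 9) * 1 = 10/ 9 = 1.11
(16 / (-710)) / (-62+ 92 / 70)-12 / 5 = -2.40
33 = 33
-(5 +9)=-14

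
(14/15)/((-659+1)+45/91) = -1274/897495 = -0.00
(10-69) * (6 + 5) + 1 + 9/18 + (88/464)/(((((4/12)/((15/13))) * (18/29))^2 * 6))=-5244545/8112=-646.52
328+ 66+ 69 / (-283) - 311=23420 / 283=82.76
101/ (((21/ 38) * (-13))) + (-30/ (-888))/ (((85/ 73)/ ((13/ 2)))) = -19053739/ 1373736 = -13.87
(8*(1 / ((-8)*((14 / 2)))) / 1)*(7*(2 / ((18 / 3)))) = -0.33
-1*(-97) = 97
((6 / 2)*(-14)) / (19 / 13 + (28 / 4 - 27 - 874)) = 546 / 11603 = 0.05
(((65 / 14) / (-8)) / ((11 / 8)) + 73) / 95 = 11177 / 14630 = 0.76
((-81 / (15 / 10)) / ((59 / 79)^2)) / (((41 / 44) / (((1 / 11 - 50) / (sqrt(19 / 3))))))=740082744 * sqrt(57) / 2711699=2060.52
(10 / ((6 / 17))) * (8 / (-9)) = -680 / 27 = -25.19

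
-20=-20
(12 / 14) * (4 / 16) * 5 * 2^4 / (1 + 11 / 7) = 20 / 3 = 6.67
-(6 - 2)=-4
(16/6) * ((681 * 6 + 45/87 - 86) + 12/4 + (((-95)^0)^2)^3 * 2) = 10681.38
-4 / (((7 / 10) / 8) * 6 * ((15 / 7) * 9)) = -0.40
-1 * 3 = -3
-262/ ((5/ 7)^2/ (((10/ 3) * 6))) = -51352/ 5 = -10270.40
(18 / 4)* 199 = 1791 / 2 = 895.50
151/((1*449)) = 151/449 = 0.34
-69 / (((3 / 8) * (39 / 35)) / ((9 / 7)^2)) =-24840 / 91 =-272.97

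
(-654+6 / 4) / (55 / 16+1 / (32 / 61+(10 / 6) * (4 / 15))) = -145.99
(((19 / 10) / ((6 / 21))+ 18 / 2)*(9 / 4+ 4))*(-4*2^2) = -1565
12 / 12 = 1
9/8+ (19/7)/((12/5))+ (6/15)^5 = 1189751/525000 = 2.27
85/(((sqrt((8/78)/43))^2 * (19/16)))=570180/19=30009.47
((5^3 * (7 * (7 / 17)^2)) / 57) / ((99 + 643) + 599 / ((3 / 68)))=42875 / 235882378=0.00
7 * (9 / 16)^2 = 2.21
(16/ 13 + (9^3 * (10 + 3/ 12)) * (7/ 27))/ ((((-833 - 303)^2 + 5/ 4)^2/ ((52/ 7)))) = 1612816/ 186522913052847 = 0.00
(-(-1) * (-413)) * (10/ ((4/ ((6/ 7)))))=-885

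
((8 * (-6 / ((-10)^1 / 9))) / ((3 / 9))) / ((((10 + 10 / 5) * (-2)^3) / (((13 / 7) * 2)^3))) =-118638 / 1715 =-69.18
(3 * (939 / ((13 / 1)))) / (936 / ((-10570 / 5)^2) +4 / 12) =9441871299 / 14533363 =649.67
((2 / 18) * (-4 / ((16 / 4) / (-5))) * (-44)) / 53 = -220 / 477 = -0.46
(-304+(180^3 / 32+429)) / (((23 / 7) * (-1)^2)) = 1276625 / 23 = 55505.43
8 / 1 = 8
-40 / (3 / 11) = -146.67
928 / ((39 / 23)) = 21344 / 39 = 547.28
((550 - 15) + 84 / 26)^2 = 48958009 / 169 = 289692.36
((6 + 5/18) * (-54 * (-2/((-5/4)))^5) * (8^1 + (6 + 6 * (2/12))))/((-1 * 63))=846.35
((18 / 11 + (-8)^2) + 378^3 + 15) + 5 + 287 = 594115771 / 11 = 54010524.64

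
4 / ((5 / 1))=4 / 5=0.80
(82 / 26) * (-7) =-287 / 13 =-22.08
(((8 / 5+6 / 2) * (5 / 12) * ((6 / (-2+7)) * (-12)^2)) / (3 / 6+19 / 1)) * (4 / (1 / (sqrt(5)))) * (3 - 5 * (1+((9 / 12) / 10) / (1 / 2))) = -12144 * sqrt(5) / 65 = -417.77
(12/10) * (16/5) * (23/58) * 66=72864/725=100.50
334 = 334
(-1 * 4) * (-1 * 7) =28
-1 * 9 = -9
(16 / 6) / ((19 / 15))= 40 / 19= 2.11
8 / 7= 1.14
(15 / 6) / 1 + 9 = 23 / 2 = 11.50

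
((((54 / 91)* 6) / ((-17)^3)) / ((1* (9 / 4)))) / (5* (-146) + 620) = 72 / 24589565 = 0.00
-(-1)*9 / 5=9 / 5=1.80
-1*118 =-118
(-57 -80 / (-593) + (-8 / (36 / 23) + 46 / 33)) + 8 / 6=-59.25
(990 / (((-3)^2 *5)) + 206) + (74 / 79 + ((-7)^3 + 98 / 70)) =-44502 / 395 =-112.66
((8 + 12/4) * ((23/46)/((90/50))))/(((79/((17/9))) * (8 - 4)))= 935/51192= 0.02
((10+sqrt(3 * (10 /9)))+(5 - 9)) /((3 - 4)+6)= 1.57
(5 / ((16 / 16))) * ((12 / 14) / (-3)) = -10 / 7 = -1.43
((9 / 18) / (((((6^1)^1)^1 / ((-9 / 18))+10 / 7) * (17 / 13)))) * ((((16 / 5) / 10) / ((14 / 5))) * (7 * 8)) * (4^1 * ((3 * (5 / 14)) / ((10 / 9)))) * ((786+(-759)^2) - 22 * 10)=-1619224776 / 3145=-514856.84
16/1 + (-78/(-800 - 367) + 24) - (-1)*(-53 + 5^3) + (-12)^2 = 256.07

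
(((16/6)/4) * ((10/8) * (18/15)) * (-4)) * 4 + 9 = -7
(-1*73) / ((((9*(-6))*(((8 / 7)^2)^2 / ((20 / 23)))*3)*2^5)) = 0.01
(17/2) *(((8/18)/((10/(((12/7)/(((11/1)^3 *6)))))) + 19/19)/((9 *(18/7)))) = 7127573/19405980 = 0.37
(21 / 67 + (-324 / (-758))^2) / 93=1591603 / 298342357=0.01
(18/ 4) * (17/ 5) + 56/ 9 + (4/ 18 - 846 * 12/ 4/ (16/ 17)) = -962957/ 360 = -2674.88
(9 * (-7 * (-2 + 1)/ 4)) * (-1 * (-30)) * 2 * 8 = 7560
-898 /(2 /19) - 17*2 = -8565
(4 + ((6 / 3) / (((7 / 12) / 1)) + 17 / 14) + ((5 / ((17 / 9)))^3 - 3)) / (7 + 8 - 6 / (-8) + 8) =1.02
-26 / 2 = -13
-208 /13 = -16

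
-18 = -18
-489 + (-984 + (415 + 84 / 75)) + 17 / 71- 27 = -1923462 / 1775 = -1083.64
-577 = -577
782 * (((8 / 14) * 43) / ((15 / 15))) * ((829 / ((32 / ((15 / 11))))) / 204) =4099405 / 1232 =3327.44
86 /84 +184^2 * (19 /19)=1421995 /42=33857.02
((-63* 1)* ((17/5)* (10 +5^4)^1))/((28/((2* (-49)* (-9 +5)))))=-1904238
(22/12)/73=0.03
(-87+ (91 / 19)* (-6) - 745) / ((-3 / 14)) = 228956 / 57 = 4016.77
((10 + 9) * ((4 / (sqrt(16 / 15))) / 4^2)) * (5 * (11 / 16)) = 1045 * sqrt(15) / 256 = 15.81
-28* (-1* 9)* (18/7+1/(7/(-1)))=612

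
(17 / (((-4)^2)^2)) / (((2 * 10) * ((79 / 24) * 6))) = 17 / 101120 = 0.00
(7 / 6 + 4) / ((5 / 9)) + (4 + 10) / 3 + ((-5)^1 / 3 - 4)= 83 / 10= 8.30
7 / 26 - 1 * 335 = -8703 / 26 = -334.73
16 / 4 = 4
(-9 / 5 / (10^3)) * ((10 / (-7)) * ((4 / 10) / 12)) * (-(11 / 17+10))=-543 / 595000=-0.00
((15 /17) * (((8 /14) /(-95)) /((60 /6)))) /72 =-1 /135660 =-0.00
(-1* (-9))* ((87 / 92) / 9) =87 / 92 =0.95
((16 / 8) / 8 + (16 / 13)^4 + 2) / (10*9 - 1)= 519193 / 10167716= 0.05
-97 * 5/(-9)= 485/9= 53.89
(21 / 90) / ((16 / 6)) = 7 / 80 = 0.09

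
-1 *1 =-1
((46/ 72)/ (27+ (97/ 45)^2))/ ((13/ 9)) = 46575/ 3332368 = 0.01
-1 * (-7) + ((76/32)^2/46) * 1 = 20969/2944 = 7.12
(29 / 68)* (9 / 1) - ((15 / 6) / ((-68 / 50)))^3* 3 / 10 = 3585603 / 628864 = 5.70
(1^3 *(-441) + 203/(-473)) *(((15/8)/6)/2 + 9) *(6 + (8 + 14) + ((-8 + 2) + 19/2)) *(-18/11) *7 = 60703104483/41624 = 1458367.88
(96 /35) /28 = 24 /245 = 0.10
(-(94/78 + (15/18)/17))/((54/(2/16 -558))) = 7421969/572832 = 12.96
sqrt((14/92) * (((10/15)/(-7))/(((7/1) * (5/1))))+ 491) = 2 * sqrt(715905015)/2415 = 22.16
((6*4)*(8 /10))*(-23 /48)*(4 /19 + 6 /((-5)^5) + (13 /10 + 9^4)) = -17923851631 /296875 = -60375.08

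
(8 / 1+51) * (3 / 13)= 177 / 13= 13.62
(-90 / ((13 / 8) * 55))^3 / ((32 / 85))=-2.71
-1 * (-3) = 3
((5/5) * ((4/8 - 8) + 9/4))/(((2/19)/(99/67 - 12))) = 281295/536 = 524.80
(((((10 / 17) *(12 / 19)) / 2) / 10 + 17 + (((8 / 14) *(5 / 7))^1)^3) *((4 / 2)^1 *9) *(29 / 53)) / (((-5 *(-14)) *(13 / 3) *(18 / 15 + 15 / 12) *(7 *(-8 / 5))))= -0.02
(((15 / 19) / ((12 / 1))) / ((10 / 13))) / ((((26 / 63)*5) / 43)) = 2709 / 1520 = 1.78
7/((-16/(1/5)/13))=-91/80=-1.14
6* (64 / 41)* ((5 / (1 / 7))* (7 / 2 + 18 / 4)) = 107520 / 41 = 2622.44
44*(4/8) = 22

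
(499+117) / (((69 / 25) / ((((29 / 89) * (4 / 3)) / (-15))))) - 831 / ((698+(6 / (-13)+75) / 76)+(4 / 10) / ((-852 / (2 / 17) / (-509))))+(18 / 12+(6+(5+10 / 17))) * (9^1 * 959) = 112956.91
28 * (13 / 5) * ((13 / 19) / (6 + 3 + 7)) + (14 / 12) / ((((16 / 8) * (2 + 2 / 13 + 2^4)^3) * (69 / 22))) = 1609405347823 / 516963588480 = 3.11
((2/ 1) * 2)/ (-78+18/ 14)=-28/ 537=-0.05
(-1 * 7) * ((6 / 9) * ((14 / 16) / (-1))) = 49 / 12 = 4.08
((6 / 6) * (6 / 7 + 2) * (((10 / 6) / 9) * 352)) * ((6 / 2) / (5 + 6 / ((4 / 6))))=17600 / 441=39.91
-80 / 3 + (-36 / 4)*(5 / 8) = -775 / 24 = -32.29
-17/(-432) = 17/432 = 0.04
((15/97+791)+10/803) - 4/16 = 246421293/311564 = 790.92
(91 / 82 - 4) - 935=-76907 / 82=-937.89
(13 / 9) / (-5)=-13 / 45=-0.29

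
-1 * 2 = -2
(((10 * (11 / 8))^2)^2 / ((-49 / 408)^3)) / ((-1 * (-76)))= -1213839556875 / 4470662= -271512.26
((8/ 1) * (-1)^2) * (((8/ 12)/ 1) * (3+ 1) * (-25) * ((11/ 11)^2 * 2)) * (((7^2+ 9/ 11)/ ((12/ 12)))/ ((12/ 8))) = -3507200/ 99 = -35426.26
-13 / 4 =-3.25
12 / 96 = 1 / 8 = 0.12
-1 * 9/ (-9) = 1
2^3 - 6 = 2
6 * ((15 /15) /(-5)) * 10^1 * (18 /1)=-216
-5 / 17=-0.29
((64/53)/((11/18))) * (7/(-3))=-4.61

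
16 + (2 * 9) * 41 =754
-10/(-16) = 5/8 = 0.62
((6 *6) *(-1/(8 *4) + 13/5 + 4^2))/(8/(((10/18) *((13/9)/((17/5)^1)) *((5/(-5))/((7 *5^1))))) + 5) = -347607/614296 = -0.57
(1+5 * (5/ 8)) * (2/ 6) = 11/ 8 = 1.38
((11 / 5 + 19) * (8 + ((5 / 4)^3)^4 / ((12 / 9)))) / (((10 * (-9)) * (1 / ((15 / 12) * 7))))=-470907623977 / 12079595520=-38.98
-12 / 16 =-3 / 4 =-0.75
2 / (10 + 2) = 1 / 6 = 0.17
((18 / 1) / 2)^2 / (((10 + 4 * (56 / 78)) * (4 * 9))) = 351 / 2008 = 0.17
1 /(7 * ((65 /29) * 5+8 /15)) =0.01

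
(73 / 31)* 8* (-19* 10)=-3579.35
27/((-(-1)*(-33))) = -9/11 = -0.82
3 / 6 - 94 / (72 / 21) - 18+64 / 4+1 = -335 / 12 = -27.92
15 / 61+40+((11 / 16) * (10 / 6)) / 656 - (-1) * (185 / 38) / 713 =1047447404105 / 26020644096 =40.25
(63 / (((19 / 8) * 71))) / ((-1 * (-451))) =504 / 608399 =0.00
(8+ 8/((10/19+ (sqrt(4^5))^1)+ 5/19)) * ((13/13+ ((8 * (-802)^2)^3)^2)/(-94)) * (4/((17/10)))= -112160111073063406359850160615754460532424000/29281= -3830474064173471068605927000000000000000.00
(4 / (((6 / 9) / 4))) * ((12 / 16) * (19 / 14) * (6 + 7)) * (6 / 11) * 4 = 692.88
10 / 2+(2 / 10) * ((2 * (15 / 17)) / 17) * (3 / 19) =27473 / 5491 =5.00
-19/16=-1.19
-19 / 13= -1.46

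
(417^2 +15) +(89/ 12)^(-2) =1377493728/ 7921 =173904.02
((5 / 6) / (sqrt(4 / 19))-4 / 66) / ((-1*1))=2 / 33-5*sqrt(19) / 12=-1.76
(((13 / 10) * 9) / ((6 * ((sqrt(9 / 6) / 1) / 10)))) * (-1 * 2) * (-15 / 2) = 195 * sqrt(6) / 2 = 238.83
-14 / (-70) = 1 / 5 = 0.20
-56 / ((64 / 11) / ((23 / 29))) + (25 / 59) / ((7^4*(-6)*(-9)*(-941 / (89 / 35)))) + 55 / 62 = -1222433781055031 / 181194611443272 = -6.75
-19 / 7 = -2.71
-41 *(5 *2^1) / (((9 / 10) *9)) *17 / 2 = -34850 / 81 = -430.25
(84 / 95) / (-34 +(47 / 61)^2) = -104188 / 3936325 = -0.03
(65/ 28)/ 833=65/ 23324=0.00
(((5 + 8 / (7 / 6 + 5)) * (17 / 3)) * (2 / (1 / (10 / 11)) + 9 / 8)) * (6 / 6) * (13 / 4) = 360451 / 1056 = 341.34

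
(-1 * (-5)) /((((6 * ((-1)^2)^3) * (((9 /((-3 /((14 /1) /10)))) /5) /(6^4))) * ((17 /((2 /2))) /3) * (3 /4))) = -36000 /119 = -302.52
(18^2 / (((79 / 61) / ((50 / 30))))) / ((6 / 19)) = 104310 / 79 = 1320.38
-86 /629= -0.14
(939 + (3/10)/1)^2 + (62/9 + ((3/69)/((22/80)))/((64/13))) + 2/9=401795609771/455400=882291.63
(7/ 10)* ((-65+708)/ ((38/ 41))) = 184541/ 380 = 485.63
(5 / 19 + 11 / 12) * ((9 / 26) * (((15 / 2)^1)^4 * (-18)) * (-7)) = 2573825625 / 15808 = 162817.92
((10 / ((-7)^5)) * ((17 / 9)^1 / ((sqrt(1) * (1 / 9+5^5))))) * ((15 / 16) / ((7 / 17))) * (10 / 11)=-108375 / 145595814056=-0.00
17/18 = 0.94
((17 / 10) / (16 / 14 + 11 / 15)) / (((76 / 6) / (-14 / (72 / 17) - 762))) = -3278569 / 59888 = -54.75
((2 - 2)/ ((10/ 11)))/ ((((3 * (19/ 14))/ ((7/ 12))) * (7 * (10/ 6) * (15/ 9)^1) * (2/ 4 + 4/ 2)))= 0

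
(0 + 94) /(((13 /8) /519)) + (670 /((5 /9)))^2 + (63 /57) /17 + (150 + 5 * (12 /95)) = 6233872563 /4199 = 1484608.85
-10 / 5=-2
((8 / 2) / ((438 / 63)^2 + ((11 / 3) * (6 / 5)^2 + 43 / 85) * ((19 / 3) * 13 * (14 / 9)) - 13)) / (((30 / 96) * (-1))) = -7197120 / 436526203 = -0.02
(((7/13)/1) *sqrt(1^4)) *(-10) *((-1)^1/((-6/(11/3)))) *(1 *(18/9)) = -770/117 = -6.58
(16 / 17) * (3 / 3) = 16 / 17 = 0.94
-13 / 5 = -2.60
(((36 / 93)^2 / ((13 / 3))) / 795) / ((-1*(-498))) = 24 / 274783535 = 0.00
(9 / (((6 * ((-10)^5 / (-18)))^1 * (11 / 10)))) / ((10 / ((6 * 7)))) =567 / 550000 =0.00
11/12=0.92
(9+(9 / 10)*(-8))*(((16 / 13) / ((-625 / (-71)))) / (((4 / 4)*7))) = 10224 / 284375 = 0.04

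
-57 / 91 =-0.63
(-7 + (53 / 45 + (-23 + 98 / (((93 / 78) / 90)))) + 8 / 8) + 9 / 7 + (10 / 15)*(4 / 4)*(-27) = 71800901 / 9765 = 7352.88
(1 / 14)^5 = 0.00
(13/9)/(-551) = -13/4959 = -0.00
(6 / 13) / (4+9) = 6 / 169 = 0.04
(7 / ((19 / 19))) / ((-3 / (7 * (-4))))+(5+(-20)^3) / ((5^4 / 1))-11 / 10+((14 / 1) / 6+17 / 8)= 167699 / 3000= 55.90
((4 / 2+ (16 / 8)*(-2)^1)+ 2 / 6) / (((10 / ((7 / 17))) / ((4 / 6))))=-7 / 153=-0.05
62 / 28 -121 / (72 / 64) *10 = -135241 / 126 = -1073.34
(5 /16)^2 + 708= 181273 /256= 708.10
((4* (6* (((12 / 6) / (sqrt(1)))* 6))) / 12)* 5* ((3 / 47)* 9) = 3240 / 47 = 68.94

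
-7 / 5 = -1.40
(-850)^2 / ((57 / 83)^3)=2230732.84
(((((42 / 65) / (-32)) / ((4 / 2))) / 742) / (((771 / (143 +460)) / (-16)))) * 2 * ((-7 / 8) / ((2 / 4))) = -4221 / 7082920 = -0.00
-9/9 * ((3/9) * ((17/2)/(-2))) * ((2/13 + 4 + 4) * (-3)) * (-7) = 6307/26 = 242.58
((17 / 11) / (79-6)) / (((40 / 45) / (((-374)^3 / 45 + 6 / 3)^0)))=153 / 6424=0.02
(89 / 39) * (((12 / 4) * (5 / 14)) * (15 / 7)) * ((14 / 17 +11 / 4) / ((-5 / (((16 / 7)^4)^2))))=-174163608207360 / 62427030029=-2789.87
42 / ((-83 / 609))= -25578 / 83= -308.17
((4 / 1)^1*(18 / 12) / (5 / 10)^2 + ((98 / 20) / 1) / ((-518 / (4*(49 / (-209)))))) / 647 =928303 / 25016255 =0.04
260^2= 67600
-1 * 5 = -5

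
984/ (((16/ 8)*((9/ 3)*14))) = 82/ 7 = 11.71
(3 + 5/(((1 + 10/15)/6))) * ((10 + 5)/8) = 315/8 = 39.38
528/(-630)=-88/105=-0.84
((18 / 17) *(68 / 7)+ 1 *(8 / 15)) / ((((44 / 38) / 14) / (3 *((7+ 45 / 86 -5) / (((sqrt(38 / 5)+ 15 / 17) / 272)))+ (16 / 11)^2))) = -292471521581696 / 8462185215+ 184089245312 *sqrt(190) / 23311805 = 74288.05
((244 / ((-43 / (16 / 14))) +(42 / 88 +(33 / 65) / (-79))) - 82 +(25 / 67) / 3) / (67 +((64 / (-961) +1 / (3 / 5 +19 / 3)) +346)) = -2309126167830994 / 10852773544269195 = -0.21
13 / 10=1.30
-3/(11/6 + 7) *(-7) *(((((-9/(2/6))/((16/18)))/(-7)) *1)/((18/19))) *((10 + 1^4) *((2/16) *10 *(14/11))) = 190.56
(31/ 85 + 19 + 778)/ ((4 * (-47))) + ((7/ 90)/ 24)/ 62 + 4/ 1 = -25814183/ 107002080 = -0.24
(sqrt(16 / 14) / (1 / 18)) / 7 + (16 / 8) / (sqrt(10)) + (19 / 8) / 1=sqrt(10) / 5 + 19 / 8 + 36 * sqrt(14) / 49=5.76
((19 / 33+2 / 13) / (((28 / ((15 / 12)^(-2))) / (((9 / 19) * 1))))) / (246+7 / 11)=3756 / 117269425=0.00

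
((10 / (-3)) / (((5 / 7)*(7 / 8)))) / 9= -16 / 27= -0.59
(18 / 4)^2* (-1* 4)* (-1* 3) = 243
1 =1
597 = 597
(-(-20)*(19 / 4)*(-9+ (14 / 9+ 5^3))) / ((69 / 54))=8740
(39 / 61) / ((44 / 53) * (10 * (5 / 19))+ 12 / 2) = 3021 / 38674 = 0.08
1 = 1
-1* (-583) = 583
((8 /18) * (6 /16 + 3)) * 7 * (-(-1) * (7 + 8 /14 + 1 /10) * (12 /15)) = 1611 /25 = 64.44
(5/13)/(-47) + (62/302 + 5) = 479491/92261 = 5.20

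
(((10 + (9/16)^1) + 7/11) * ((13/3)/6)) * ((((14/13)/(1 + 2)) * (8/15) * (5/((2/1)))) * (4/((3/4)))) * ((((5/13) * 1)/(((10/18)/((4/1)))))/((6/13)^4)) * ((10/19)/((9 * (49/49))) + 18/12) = 598381511/304722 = 1963.70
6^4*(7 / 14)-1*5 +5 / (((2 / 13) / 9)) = 1871 / 2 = 935.50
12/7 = 1.71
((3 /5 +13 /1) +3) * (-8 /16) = -83 /10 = -8.30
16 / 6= 8 / 3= 2.67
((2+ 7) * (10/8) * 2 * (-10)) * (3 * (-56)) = 37800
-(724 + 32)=-756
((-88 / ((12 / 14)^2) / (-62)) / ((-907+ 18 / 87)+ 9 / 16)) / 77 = -0.00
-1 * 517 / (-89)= 517 / 89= 5.81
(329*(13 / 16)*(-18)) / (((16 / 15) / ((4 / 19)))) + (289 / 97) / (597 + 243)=-949.66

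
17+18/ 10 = 94/ 5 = 18.80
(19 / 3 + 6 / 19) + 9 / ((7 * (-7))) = 18058 / 2793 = 6.47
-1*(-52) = 52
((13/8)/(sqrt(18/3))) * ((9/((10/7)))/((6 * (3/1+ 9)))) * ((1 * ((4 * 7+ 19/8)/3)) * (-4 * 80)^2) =24570 * sqrt(6) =60183.96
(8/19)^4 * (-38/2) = -0.60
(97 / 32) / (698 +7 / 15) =1455 / 335264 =0.00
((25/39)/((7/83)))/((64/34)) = 35275/8736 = 4.04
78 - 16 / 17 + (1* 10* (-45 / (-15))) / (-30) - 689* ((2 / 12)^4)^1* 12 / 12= 1664015 / 22032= 75.53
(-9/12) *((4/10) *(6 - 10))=6/5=1.20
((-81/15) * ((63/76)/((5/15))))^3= -2421.73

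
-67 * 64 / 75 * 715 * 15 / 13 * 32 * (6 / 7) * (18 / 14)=-81506304 / 49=-1663393.96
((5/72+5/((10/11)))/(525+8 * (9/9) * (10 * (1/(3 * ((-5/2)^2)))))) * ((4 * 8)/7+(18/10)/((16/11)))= 1304453/21340032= 0.06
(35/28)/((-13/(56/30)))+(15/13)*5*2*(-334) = -150307/39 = -3854.03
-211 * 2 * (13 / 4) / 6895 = -2743 / 13790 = -0.20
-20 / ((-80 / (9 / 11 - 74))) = -805 / 44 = -18.30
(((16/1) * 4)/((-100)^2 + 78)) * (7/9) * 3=224/15117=0.01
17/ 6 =2.83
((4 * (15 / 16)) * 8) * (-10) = -300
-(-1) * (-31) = -31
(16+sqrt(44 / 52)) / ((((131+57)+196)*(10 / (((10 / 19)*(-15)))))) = -5 / 152-5*sqrt(143) / 31616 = -0.03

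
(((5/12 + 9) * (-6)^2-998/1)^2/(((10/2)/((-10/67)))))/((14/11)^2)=-52548001/6566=-8003.05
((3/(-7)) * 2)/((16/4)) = -0.21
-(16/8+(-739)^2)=-546123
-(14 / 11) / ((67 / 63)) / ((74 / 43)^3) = -35062587 / 149325044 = -0.23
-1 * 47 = -47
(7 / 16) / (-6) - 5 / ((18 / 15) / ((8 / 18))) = -1663 / 864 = -1.92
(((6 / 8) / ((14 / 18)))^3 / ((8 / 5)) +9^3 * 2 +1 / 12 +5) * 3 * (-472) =-45495948607 / 21952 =-2072519.52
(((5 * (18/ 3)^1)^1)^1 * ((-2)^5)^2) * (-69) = -2119680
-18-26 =-44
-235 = -235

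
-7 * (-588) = 4116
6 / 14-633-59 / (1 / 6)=-6906 / 7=-986.57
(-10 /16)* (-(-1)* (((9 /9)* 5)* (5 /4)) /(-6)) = 125 /192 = 0.65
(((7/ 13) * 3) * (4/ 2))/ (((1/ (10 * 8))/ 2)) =6720/ 13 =516.92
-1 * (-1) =1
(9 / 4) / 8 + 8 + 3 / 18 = 811 / 96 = 8.45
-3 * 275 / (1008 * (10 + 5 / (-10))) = -275 / 3192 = -0.09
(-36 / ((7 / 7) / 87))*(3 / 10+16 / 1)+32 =-255098 / 5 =-51019.60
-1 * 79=-79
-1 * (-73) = 73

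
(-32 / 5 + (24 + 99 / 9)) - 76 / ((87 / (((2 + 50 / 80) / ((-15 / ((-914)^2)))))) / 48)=888865491 / 145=6130106.83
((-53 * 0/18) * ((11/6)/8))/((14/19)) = 0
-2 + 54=52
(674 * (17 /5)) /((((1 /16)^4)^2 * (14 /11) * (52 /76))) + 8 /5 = 5142626336506584 /455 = 11302475464849.64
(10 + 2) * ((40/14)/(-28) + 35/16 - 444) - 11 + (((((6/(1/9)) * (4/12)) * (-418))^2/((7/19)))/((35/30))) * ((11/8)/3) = 11830568845/196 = 60360045.13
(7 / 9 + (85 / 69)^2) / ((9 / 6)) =21856 / 14283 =1.53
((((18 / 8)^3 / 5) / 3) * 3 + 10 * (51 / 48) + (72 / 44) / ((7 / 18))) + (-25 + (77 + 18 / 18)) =1727533 / 24640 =70.11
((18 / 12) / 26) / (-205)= -3 / 10660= -0.00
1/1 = 1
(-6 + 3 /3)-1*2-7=-14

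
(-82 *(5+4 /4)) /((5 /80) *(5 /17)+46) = -133824 /12517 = -10.69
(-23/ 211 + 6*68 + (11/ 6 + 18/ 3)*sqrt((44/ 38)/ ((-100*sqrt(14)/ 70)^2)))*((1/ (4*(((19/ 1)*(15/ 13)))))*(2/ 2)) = 611*sqrt(1463)/ 1299600 + 223769/ 48108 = 4.67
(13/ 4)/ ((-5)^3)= -13/ 500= -0.03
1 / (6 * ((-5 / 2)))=-1 / 15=-0.07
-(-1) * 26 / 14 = 13 / 7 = 1.86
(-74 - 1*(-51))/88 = -23/88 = -0.26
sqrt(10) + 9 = 12.16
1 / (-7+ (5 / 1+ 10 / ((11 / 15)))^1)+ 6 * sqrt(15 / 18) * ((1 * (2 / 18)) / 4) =11 / 128+ sqrt(30) / 36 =0.24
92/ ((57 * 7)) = 92/ 399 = 0.23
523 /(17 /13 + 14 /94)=319553 /890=359.05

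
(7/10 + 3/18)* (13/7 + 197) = 6032/35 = 172.34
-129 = -129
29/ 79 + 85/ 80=1807/ 1264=1.43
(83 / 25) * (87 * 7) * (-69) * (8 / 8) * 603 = -2103109029 / 25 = -84124361.16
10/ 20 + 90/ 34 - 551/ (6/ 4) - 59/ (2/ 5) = -511.69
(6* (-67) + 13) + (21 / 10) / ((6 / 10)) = -771 / 2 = -385.50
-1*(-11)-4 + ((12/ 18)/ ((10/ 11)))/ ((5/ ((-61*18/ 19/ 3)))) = 1983/ 475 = 4.17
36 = 36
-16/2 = -8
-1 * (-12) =12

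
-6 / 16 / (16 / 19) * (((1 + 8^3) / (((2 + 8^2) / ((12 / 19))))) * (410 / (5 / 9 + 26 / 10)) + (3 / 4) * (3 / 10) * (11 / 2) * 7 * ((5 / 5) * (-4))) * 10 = -537040719 / 199936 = -2686.06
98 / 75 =1.31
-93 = -93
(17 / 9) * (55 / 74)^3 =2828375 / 3647016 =0.78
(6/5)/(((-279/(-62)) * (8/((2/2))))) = 1/30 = 0.03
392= 392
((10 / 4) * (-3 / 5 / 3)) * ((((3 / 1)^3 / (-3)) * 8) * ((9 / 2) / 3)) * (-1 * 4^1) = -216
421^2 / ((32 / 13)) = 2304133 / 32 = 72004.16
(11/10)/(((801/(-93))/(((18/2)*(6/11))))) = -279/445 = -0.63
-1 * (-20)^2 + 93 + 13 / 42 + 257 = -2087 / 42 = -49.69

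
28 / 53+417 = 22129 / 53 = 417.53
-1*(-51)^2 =-2601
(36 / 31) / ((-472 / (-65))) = 585 / 3658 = 0.16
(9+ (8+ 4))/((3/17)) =119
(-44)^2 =1936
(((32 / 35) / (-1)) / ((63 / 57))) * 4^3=-38912 / 735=-52.94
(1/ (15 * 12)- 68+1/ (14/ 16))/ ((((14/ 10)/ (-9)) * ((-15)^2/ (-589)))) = -49613237/ 44100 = -1125.02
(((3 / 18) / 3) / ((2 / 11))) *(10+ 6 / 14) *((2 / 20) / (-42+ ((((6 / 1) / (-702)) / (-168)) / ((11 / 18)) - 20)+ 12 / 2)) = -114829 / 20180130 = -0.01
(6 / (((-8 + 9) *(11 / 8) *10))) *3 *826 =59472 / 55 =1081.31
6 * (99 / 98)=297 / 49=6.06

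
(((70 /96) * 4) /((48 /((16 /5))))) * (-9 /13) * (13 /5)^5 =-199927 /12500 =-15.99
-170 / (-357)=0.48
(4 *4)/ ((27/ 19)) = 304/ 27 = 11.26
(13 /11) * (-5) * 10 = -650 /11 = -59.09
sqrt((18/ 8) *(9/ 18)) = 3 *sqrt(2)/ 4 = 1.06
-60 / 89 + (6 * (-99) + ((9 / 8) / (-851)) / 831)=-99808697883 / 167837624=-594.67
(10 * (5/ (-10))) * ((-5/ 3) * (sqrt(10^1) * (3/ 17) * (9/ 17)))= 225 * sqrt(10)/ 289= 2.46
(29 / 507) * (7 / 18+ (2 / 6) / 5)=1189 / 45630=0.03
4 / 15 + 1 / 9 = 17 / 45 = 0.38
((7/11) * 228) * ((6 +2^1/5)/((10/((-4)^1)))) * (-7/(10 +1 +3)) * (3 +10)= 2414.31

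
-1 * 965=-965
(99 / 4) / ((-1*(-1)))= 24.75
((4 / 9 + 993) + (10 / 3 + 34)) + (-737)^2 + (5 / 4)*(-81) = 19587547 / 36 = 544098.53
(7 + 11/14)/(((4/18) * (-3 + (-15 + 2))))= -981/448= -2.19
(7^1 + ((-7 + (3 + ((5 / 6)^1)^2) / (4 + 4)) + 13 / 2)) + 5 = 3445 / 288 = 11.96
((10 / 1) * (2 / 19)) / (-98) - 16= -14906 / 931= -16.01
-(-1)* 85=85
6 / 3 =2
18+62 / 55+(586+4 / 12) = 99901 / 165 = 605.46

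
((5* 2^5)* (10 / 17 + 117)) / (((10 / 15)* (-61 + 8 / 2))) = -159920 / 323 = -495.11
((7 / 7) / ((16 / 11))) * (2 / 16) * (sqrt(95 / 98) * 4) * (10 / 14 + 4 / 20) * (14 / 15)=11 * sqrt(190) / 525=0.29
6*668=4008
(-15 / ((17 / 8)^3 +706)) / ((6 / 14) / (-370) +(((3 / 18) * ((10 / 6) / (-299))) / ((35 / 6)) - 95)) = 3568481280 / 16172960148347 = 0.00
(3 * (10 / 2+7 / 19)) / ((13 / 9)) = 2754 / 247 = 11.15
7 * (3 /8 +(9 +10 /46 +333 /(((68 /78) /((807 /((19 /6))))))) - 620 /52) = 526444323013 /772616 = 681379.01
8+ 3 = 11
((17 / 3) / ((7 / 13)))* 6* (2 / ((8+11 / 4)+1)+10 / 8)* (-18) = -531063 / 329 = -1614.17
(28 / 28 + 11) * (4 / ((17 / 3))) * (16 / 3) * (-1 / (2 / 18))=-406.59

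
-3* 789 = -2367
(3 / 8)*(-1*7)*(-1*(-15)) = -315 / 8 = -39.38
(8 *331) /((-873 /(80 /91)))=-211840 /79443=-2.67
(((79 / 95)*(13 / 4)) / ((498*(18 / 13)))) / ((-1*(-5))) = 13351 / 17031600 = 0.00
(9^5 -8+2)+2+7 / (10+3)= 767592 / 13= 59045.54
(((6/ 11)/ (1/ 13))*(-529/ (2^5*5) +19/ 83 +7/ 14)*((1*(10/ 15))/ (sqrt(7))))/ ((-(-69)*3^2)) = -49439*sqrt(7)/ 17639160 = -0.01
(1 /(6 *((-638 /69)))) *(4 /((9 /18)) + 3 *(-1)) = -0.09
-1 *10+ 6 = -4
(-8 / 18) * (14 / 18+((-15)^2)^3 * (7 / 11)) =-2870437808 / 891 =-3221591.25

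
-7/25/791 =-1/2825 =-0.00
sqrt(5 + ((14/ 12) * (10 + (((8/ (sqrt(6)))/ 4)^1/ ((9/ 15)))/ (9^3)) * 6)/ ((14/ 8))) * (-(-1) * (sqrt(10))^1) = 5 * sqrt(8 * sqrt(6) + 118098)/ 81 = 21.21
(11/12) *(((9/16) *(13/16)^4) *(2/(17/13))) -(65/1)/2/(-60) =94691831/106954752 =0.89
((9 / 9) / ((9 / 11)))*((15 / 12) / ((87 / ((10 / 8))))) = 275 / 12528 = 0.02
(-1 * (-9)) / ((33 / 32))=96 / 11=8.73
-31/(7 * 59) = -31/413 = -0.08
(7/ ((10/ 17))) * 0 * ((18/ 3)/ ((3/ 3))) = 0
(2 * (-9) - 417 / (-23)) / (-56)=-3 / 1288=-0.00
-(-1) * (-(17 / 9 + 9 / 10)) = -251 / 90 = -2.79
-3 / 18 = -1 / 6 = -0.17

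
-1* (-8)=8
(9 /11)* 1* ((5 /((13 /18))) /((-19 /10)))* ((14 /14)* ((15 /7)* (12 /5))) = -291600 /19019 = -15.33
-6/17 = -0.35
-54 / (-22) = 27 / 11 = 2.45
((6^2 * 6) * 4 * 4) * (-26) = -89856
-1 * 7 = -7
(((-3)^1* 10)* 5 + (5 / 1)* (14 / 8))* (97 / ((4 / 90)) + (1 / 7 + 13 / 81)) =-1398543935 / 4536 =-308320.97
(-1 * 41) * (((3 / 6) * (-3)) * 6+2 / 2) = 328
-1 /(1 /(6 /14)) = -3 /7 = -0.43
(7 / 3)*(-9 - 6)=-35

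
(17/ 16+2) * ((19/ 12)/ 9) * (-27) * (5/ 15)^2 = -931/ 576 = -1.62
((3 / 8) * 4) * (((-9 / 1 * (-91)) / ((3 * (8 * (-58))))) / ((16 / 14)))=-5733 / 7424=-0.77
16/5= 3.20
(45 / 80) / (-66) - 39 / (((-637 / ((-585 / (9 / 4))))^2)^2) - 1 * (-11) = 9.91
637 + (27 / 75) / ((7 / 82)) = 112213 / 175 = 641.22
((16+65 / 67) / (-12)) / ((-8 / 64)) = 758 / 67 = 11.31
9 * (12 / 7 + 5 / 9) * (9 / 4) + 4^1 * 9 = 2295 / 28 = 81.96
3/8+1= 11/8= 1.38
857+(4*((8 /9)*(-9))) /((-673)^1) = 576793 /673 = 857.05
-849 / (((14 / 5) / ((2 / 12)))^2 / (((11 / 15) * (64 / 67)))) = -62260 / 29547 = -2.11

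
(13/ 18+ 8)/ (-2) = -157/ 36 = -4.36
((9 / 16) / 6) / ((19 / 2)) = 3 / 304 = 0.01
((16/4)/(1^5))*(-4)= -16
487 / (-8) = -487 / 8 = -60.88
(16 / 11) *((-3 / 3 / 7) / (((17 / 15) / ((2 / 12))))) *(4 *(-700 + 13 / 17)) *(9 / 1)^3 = 1386499680 / 22253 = 62306.19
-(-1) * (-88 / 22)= -4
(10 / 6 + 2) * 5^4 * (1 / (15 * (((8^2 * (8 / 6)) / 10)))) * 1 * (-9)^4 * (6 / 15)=3007125 / 64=46986.33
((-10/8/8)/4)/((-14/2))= 0.01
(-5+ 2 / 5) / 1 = -23 / 5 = -4.60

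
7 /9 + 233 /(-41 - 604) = 806 /1935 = 0.42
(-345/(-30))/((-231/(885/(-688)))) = 6785/105952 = 0.06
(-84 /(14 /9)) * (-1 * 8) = 432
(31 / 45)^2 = 961 / 2025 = 0.47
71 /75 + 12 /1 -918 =-67879 /75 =-905.05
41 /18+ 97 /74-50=-15455 /333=-46.41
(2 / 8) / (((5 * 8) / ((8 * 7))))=0.35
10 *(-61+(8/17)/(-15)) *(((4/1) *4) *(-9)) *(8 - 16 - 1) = -13446432/17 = -790966.59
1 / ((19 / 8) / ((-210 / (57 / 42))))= -23520 / 361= -65.15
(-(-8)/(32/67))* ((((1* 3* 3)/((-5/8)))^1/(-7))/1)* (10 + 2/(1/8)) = 31356/35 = 895.89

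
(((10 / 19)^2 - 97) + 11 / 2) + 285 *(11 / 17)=1143799 / 12274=93.19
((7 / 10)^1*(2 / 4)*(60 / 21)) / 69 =1 / 69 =0.01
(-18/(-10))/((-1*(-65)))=9/325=0.03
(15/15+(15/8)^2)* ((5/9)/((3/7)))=10115/1728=5.85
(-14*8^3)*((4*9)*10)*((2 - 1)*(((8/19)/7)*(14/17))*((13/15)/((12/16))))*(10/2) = -238551040/323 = -738548.11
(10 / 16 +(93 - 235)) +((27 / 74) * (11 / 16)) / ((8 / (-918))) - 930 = -5210355 / 4736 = -1100.16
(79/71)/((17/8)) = 632/1207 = 0.52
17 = 17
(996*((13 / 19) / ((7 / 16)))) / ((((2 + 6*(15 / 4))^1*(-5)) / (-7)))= 414336 / 4655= 89.01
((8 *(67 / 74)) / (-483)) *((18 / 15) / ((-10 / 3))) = 804 / 148925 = 0.01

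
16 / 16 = 1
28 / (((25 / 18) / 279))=140616 / 25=5624.64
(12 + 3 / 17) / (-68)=-207 / 1156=-0.18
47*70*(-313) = -1029770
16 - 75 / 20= 49 / 4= 12.25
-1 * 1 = -1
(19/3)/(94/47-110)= -0.06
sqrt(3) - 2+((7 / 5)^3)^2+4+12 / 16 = sqrt(3)+642471 / 62500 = 12.01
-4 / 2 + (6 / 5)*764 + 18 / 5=4592 / 5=918.40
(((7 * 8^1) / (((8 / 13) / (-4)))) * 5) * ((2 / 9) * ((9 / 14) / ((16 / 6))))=-195 / 2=-97.50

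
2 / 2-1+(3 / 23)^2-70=-37021 / 529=-69.98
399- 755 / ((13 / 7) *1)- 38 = -592 / 13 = -45.54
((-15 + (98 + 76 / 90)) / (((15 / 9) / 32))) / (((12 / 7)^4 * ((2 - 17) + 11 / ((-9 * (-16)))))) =-2588278 / 207225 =-12.49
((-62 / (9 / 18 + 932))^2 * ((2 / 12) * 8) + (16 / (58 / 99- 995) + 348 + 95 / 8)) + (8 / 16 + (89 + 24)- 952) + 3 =-3908817410330921 / 8218099597800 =-475.64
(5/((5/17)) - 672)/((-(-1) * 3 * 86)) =-655/258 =-2.54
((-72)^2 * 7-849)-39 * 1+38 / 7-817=242119 / 7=34588.43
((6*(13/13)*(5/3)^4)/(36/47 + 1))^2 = 3451562500/5022081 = 687.28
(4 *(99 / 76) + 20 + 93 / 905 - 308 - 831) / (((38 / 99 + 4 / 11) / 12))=-11375006742 / 636215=-17879.19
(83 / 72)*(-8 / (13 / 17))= -1411 / 117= -12.06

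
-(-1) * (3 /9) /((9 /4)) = 4 /27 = 0.15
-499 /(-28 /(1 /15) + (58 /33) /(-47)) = 773949 /651478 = 1.19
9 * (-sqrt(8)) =-18 * sqrt(2) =-25.46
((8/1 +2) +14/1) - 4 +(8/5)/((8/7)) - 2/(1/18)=-73/5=-14.60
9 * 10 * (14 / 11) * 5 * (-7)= -4009.09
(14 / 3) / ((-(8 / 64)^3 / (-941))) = 6745088 / 3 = 2248362.67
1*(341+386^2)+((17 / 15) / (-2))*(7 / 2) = 8960101 / 60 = 149335.02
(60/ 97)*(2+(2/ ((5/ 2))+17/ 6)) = 338/ 97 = 3.48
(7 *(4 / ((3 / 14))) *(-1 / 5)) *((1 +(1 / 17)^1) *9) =-21168 / 85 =-249.04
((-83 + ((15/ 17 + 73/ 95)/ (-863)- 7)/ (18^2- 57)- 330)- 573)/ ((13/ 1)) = -28225373467/ 372129915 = -75.85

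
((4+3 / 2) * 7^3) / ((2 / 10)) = 18865 / 2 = 9432.50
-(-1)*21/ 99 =7/ 33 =0.21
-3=-3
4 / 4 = 1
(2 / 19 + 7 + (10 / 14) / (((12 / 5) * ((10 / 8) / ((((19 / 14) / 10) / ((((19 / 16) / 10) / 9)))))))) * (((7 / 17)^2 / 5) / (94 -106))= -593 / 21964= -0.03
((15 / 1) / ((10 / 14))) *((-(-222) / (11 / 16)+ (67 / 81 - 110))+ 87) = 1875692 / 297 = 6315.46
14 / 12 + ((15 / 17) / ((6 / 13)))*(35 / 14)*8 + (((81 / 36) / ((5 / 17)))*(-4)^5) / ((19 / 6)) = -23589011 / 9690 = -2434.37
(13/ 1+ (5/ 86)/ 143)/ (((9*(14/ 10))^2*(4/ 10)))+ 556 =18099184073/ 32540508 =556.20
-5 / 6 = -0.83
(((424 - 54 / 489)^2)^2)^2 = 519424804762823077518104928798067138816 / 498311414318121121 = 1042369871205123962088.71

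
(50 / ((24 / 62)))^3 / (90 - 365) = -18619375 / 2376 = -7836.44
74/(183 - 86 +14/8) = 296/395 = 0.75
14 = 14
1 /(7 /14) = 2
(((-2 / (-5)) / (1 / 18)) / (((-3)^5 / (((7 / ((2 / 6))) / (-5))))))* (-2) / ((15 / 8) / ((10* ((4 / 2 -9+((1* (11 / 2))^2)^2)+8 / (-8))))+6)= -812728 / 19593225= -0.04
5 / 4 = 1.25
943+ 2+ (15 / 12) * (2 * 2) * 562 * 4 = 12185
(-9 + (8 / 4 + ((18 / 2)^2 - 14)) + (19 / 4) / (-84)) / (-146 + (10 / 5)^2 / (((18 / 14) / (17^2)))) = 60423 / 759136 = 0.08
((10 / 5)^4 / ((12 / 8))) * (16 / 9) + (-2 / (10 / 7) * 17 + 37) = 4342 / 135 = 32.16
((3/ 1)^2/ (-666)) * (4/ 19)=-2/ 703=-0.00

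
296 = 296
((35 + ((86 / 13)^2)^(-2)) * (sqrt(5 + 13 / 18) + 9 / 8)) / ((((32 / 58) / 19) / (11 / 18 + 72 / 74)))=1112941627222905 / 518126129152 + 41220060267515 * sqrt(206) / 129531532288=6715.39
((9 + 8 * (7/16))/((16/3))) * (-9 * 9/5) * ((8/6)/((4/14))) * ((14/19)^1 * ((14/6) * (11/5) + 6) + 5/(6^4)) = -7073437/4864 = -1454.24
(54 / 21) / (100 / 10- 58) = -3 / 56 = -0.05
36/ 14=18/ 7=2.57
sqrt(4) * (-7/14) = -1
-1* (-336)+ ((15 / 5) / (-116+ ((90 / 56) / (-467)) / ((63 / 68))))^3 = 6284834194984829758743 / 18704864638410583697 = 336.00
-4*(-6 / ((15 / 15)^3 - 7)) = -4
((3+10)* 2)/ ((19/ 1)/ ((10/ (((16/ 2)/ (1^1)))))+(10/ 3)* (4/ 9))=1755/ 1126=1.56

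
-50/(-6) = 25/3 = 8.33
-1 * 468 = -468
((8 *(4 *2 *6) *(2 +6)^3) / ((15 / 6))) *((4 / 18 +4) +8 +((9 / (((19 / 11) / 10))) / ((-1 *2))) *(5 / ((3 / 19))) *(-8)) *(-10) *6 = -31200378880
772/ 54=386/ 27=14.30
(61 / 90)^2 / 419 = 3721 / 3393900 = 0.00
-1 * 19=-19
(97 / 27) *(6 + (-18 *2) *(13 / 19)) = -11446 / 171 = -66.94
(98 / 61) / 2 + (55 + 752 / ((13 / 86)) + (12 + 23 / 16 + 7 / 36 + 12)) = 577378099 / 114192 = 5056.20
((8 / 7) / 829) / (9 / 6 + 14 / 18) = 144 / 237923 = 0.00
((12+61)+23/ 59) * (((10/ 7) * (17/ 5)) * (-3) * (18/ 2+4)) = -5741580/ 413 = -13902.13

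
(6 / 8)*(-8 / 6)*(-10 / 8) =5 / 4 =1.25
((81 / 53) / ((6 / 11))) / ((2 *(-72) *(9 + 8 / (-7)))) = -21 / 8480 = -0.00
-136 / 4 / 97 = -34 / 97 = -0.35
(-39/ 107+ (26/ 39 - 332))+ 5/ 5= -106154/ 321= -330.70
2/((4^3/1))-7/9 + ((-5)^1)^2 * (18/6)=21385/288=74.25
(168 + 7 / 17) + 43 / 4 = 12183 / 68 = 179.16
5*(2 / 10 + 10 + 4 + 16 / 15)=229 / 3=76.33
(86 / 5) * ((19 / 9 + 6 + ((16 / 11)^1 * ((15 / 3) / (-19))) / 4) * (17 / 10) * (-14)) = -154298018 / 47025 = -3281.19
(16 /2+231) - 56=183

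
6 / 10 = 3 / 5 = 0.60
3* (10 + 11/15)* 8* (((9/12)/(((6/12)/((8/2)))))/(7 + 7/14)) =206.08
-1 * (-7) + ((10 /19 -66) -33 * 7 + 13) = -276.47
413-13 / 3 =1226 / 3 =408.67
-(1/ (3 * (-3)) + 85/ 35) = -2.32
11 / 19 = 0.58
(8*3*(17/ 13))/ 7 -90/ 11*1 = -3.70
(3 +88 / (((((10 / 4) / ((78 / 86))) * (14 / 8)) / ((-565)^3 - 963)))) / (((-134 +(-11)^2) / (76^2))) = 28603034675204688 / 19565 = 1461949127278.54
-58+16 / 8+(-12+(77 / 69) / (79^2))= -29282695 / 430629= -68.00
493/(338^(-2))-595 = 56321697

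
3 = 3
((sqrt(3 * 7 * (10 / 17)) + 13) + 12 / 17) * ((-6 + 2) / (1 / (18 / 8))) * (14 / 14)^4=-2097 / 17 - 9 * sqrt(3570) / 17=-154.99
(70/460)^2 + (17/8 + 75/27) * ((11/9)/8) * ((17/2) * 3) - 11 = 14851691/1828224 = 8.12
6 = 6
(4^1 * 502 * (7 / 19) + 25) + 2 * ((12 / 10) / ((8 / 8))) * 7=74251 / 95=781.59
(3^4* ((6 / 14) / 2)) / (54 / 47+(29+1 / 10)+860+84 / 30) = 6345 / 326459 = 0.02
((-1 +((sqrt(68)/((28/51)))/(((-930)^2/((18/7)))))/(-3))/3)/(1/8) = -8/3 - 34 * sqrt(17)/3531675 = -2.67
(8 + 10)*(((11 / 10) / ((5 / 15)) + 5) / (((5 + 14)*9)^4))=83 / 475020045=0.00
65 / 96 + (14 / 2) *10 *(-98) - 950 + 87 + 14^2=-722527 / 96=-7526.32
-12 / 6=-2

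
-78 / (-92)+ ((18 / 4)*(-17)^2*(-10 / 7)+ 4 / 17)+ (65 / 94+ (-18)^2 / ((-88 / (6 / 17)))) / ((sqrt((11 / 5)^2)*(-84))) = -1856.77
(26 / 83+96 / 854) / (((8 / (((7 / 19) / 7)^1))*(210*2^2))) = 397 / 119081760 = 0.00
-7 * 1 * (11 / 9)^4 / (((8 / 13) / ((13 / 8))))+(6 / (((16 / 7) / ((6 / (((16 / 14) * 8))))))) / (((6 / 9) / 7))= -23.16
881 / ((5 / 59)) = 51979 / 5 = 10395.80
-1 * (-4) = 4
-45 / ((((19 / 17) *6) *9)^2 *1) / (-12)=1445 / 1403568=0.00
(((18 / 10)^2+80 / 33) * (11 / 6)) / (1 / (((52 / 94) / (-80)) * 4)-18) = -60749 / 316800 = -0.19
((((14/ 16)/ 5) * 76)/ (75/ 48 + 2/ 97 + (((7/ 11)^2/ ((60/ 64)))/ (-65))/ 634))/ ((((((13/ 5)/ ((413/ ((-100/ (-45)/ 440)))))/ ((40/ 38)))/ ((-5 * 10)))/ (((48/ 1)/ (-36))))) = 243400572676800000/ 13126637413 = 18542492.26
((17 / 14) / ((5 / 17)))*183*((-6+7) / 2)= 52887 / 140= 377.76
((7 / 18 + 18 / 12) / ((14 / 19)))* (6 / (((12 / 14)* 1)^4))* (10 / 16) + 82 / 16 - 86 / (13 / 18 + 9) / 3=108787111 / 5443200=19.99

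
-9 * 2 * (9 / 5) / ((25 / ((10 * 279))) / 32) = -2892672 / 25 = -115706.88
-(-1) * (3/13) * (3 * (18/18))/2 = 9/26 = 0.35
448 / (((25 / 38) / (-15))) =-51072 / 5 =-10214.40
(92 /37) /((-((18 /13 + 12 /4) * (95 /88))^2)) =-120403712 /1084922325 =-0.11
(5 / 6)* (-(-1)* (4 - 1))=5 / 2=2.50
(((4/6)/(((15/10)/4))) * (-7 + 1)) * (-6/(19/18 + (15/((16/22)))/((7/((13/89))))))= 43.07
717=717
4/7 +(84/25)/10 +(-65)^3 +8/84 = -102983999/375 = -274624.00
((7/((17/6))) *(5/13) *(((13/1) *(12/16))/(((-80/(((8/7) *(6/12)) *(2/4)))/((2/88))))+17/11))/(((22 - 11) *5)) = 0.03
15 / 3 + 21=26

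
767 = 767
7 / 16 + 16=263 / 16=16.44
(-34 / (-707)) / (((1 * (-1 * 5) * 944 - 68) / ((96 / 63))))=-272 / 17771859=-0.00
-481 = -481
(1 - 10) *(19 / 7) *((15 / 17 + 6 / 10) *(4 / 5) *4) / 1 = -49248 / 425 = -115.88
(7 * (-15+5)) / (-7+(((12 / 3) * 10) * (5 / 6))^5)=-0.00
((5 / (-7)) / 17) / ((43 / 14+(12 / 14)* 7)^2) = -140 / 274193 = -0.00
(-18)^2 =324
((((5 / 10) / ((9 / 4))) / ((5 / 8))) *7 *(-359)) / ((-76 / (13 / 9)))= 16.98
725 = 725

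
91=91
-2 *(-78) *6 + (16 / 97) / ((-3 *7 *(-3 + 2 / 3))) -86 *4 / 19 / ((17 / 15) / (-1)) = 1461495632 / 1535219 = 951.98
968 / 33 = 88 / 3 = 29.33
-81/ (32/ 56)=-567/ 4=-141.75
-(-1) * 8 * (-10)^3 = -8000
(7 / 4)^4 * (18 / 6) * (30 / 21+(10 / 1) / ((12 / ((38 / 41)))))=61.93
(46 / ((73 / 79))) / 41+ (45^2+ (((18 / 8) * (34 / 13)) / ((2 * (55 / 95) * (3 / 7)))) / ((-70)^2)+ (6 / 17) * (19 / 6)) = 41302378371689 / 20372752400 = 2027.33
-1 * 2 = -2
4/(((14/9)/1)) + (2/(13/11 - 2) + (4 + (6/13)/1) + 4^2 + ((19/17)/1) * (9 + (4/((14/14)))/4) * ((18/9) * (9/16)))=1846861/55692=33.16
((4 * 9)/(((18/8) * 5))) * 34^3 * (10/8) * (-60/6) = -1572160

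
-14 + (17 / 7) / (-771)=-75575 / 5397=-14.00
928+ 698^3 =340069320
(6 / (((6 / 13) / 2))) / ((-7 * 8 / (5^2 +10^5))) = -1300325 / 28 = -46440.18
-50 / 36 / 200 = -1 / 144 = -0.01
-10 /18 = -5 /9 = -0.56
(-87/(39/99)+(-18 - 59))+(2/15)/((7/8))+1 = -296.69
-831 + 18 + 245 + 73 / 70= -39687 / 70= -566.96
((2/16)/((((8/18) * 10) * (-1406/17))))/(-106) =0.00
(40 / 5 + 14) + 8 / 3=74 / 3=24.67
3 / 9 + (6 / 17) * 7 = 143 / 51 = 2.80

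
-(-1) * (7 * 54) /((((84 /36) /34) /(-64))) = -352512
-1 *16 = -16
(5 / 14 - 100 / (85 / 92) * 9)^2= 53710380025 / 56644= 948209.52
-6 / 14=-3 / 7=-0.43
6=6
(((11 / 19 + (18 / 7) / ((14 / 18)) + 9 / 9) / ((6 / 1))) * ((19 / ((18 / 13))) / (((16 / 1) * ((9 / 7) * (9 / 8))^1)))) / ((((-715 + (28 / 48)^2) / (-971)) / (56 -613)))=-21318025352 / 58350537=-365.34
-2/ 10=-1/ 5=-0.20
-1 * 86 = -86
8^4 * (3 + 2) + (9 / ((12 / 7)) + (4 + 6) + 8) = 82013 / 4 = 20503.25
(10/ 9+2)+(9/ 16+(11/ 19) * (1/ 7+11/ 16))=19891/ 4788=4.15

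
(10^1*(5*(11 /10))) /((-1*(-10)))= 11 /2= 5.50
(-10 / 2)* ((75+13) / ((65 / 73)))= -6424 / 13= -494.15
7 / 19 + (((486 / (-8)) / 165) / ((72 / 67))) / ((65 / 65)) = 863 / 33440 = 0.03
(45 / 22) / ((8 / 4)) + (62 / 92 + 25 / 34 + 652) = 11258847 / 17204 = 654.43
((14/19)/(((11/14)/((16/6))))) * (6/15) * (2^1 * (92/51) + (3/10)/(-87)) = 83588512/23183325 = 3.61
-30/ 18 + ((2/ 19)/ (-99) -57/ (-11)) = 6610/ 1881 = 3.51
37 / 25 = 1.48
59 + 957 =1016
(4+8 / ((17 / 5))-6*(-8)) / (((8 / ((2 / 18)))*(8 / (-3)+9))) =77 / 646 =0.12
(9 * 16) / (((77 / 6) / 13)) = 11232 / 77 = 145.87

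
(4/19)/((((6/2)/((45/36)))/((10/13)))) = 50/741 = 0.07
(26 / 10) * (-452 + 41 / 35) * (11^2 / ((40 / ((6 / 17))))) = -74461101 / 59500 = -1251.45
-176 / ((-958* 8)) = 11 / 479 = 0.02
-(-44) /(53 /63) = 2772 /53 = 52.30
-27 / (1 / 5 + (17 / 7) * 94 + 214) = -945 / 15487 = -0.06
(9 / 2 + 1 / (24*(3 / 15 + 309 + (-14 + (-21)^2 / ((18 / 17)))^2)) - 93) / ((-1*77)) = 861895037 / 749897379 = 1.15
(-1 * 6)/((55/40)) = -48/11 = -4.36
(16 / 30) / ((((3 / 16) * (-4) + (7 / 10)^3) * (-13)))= 1600 / 15873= 0.10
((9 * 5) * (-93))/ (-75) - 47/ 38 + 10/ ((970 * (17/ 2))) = 54.56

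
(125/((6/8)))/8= 125/6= 20.83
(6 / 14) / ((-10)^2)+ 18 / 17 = 12651 / 11900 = 1.06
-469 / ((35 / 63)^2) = -37989 / 25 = -1519.56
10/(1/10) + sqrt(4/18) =sqrt(2)/3 + 100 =100.47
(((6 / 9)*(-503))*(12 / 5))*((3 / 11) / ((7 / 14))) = -24144 / 55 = -438.98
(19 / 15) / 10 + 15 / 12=413 / 300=1.38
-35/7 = -5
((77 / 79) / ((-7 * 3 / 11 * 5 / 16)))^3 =-7256313856 / 1664006625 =-4.36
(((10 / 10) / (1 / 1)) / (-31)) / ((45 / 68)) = -68 / 1395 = -0.05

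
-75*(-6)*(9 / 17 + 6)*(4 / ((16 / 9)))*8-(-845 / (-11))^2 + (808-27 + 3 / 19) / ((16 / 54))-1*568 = 7668961643 / 156332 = 49055.61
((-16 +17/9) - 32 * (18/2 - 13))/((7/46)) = 47150/63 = 748.41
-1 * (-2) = 2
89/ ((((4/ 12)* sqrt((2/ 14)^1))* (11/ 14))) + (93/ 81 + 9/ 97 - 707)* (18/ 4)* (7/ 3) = -12938681/ 1746 + 3738* sqrt(7)/ 11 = -6511.40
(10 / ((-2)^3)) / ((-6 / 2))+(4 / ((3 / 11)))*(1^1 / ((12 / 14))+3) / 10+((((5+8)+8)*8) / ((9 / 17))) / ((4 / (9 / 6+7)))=24511 / 36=680.86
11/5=2.20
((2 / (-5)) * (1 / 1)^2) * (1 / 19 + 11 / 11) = -8 / 19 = -0.42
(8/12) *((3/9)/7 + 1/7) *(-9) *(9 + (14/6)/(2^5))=-871/84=-10.37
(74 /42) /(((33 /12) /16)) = 2368 /231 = 10.25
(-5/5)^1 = -1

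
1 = 1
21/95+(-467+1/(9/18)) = -44154/95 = -464.78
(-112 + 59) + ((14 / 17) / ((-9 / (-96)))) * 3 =-453 / 17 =-26.65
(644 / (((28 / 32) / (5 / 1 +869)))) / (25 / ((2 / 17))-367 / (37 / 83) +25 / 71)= -1053.81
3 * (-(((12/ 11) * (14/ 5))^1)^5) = -401483464704/ 503284375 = -797.73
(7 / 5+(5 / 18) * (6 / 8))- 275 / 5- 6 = -7127 / 120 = -59.39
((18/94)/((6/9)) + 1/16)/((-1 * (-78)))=263/58656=0.00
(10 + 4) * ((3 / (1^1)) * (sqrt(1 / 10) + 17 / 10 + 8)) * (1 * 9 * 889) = 168021 * sqrt(10) / 5 + 16298037 / 5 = 3365873.21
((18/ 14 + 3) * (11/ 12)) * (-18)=-495/ 7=-70.71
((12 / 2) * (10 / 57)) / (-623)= -20 / 11837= -0.00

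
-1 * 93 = -93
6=6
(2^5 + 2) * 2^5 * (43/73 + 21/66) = 792608/803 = 987.06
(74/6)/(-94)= -37/282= -0.13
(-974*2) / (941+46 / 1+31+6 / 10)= -9740 / 5093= -1.91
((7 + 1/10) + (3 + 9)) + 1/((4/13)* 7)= 2739/140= 19.56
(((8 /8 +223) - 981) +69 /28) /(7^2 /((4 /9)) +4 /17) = -359159 /52591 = -6.83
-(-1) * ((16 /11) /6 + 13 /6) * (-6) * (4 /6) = -106 /11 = -9.64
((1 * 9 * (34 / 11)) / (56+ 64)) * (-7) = -357 / 220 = -1.62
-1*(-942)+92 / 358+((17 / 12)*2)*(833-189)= 1485838 / 537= 2766.92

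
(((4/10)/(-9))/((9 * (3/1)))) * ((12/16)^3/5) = -1/7200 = -0.00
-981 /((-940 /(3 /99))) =327 /10340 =0.03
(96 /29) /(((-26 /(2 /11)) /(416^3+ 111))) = -6911175072 /4147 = -1666548.12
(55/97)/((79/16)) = 880/7663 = 0.11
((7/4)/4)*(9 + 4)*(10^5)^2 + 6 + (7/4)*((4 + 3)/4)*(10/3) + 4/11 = 15015000004375/264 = 56875000016.57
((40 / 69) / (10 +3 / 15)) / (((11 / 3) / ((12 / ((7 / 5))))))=4000 / 30107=0.13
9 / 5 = 1.80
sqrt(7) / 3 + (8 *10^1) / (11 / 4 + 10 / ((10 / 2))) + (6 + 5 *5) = sqrt(7) / 3 + 909 / 19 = 48.72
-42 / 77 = -6 / 11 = -0.55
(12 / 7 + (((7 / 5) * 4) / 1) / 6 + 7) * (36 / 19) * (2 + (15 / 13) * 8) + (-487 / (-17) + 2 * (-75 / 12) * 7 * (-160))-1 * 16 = 2089539867 / 146965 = 14217.94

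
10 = 10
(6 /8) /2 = 3 /8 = 0.38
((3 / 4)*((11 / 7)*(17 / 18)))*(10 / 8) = 935 / 672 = 1.39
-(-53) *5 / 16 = 265 / 16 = 16.56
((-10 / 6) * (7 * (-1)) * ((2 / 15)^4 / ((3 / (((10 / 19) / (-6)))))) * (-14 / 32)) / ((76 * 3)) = 49 / 236852100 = 0.00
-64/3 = -21.33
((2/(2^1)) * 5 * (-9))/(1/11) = -495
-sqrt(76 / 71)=-2 * sqrt(1349) / 71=-1.03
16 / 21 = 0.76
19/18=1.06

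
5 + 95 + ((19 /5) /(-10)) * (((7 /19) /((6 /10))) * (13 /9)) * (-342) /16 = 25729 /240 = 107.20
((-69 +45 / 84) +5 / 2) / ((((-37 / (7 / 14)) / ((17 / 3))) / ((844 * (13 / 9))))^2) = -4016209447367 / 6986007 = -574893.42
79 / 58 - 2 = -37 / 58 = -0.64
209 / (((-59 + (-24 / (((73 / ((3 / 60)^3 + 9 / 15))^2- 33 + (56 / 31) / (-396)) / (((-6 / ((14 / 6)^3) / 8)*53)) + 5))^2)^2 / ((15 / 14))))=13159011432007952180848472475321043110355612251717969089434333374065760744735 / 204558436836699724489214911648663295761090967127597813066710498301780452185886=0.06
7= 7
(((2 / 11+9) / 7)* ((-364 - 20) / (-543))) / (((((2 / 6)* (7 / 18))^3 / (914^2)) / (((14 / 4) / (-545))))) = -850305559689216 / 372187585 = -2284615.59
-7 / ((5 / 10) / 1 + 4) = -14 / 9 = -1.56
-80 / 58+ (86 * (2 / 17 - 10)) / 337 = -648152 / 166141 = -3.90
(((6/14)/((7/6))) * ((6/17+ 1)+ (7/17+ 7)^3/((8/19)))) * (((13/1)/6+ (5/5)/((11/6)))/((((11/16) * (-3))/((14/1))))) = -27251189120/4161311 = -6548.70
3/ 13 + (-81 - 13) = -1219/ 13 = -93.77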